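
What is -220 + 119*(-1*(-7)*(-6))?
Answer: -5218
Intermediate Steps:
-220 + 119*(-1*(-7)*(-6)) = -220 + 119*(7*(-6)) = -220 + 119*(-42) = -220 - 4998 = -5218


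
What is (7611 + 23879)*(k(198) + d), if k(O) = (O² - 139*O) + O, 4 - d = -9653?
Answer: 678200130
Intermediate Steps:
d = 9657 (d = 4 - 1*(-9653) = 4 + 9653 = 9657)
k(O) = O² - 138*O
(7611 + 23879)*(k(198) + d) = (7611 + 23879)*(198*(-138 + 198) + 9657) = 31490*(198*60 + 9657) = 31490*(11880 + 9657) = 31490*21537 = 678200130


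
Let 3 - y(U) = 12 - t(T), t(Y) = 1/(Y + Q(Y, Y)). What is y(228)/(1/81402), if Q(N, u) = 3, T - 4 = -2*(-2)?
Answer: -7977396/11 ≈ -7.2522e+5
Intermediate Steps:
T = 8 (T = 4 - 2*(-2) = 4 + 4 = 8)
t(Y) = 1/(3 + Y) (t(Y) = 1/(Y + 3) = 1/(3 + Y))
y(U) = -98/11 (y(U) = 3 - (12 - 1/(3 + 8)) = 3 - (12 - 1/11) = 3 - 1*131/11 = 3 - 131/11 = -98/11)
y(228)/(1/81402) = -98/(11*(1/81402)) = -98/(11*1/81402) = -98/11*81402 = -7977396/11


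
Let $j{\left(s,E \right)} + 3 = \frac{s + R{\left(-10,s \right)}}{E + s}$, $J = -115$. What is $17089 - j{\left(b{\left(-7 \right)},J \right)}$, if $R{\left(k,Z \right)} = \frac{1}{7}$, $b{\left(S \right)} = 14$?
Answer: $\frac{12084143}{707} \approx 17092.0$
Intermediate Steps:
$R{\left(k,Z \right)} = \frac{1}{7}$
$j{\left(s,E \right)} = -3 + \frac{\frac{1}{7} + s}{E + s}$ ($j{\left(s,E \right)} = -3 + \frac{s + \frac{1}{7}}{E + s} = -3 + \frac{\frac{1}{7} + s}{E + s}$)
$17089 - j{\left(b{\left(-7 \right)},J \right)} = 17089 - \frac{\frac{1}{7} - -345 - 28}{-115 + 14} = 17089 - \frac{\frac{1}{7} + 345 - 28}{-101} = 17089 - \left(- \frac{1}{101}\right) \frac{2220}{7} = 17089 - - \frac{2220}{707} = 17089 + \frac{2220}{707} = \frac{12084143}{707}$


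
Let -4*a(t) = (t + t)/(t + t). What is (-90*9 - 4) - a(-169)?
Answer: -3255/4 ≈ -813.75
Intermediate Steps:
a(t) = -¼ (a(t) = -(t + t)/(4*(t + t)) = -2*t/(4*(2*t)) = -2*t*1/(2*t)/4 = -¼*1 = -¼)
(-90*9 - 4) - a(-169) = (-90*9 - 4) - 1*(-¼) = (-810 - 4) + ¼ = -814 + ¼ = -3255/4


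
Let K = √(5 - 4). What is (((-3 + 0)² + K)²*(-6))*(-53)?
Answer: 31800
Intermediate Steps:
K = 1 (K = √1 = 1)
(((-3 + 0)² + K)²*(-6))*(-53) = (((-3 + 0)² + 1)²*(-6))*(-53) = (((-3)² + 1)²*(-6))*(-53) = ((9 + 1)²*(-6))*(-53) = (10²*(-6))*(-53) = (100*(-6))*(-53) = -600*(-53) = 31800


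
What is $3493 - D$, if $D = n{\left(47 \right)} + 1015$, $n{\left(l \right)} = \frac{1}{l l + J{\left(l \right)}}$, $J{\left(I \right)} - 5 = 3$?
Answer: $\frac{5493725}{2217} \approx 2478.0$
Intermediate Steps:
$J{\left(I \right)} = 8$ ($J{\left(I \right)} = 5 + 3 = 8$)
$n{\left(l \right)} = \frac{1}{8 + l^{2}}$ ($n{\left(l \right)} = \frac{1}{l l + 8} = \frac{1}{l^{2} + 8} = \frac{1}{8 + l^{2}}$)
$D = \frac{2250256}{2217}$ ($D = \frac{1}{8 + 47^{2}} + 1015 = \frac{1}{8 + 2209} + 1015 = \frac{1}{2217} + 1015 = \frac{2250256}{2217} \approx 1015.0$)
$3493 - D = 3493 - \frac{2250256}{2217} = \frac{5493725}{2217}$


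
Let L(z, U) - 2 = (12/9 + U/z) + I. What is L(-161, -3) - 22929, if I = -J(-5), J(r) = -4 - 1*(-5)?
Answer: -11073571/483 ≈ -22927.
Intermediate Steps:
J(r) = 1 (J(r) = -4 + 5 = 1)
I = -1 (I = -1*1 = -1)
L(z, U) = 7/3 + U/z (L(z, U) = 2 + ((12/9 + U/z) - 1) = 2 + ((12*(⅑) + U/z) - 1) = 2 + ((4/3 + U/z) - 1) = 2 + (⅓ + U/z) = 7/3 + U/z)
L(-161, -3) - 22929 = (7/3 - 3/(-161)) - 22929 = (7/3 - 3*(-1/161)) - 22929 = (7/3 + 3/161) - 22929 = 1136/483 - 22929 = -11073571/483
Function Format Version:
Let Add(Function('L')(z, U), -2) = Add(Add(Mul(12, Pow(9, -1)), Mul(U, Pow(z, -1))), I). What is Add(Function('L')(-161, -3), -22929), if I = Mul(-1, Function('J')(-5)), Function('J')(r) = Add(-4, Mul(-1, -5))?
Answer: Rational(-11073571, 483) ≈ -22927.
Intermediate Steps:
Function('J')(r) = 1 (Function('J')(r) = Add(-4, 5) = 1)
I = -1 (I = Mul(-1, 1) = -1)
Function('L')(z, U) = Add(Rational(7, 3), Mul(U, Pow(z, -1))) (Function('L')(z, U) = Add(2, Add(Add(Mul(12, Pow(9, -1)), Mul(U, Pow(z, -1))), -1)) = Add(2, Add(Add(Mul(12, Rational(1, 9)), Mul(U, Pow(z, -1))), -1)) = Add(2, Add(Add(Rational(4, 3), Mul(U, Pow(z, -1))), -1)) = Add(2, Add(Rational(1, 3), Mul(U, Pow(z, -1)))) = Add(Rational(7, 3), Mul(U, Pow(z, -1))))
Add(Function('L')(-161, -3), -22929) = Add(Add(Rational(7, 3), Mul(-3, Pow(-161, -1))), -22929) = Add(Add(Rational(7, 3), Mul(-3, Rational(-1, 161))), -22929) = Add(Add(Rational(7, 3), Rational(3, 161)), -22929) = Add(Rational(1136, 483), -22929) = Rational(-11073571, 483)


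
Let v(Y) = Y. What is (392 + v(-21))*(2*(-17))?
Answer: -12614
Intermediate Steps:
(392 + v(-21))*(2*(-17)) = (392 - 21)*(2*(-17)) = 371*(-34) = -12614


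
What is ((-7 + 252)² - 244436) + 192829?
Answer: 8418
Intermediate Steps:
((-7 + 252)² - 244436) + 192829 = (245² - 244436) + 192829 = (60025 - 244436) + 192829 = -184411 + 192829 = 8418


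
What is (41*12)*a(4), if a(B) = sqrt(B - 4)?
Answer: 0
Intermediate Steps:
a(B) = sqrt(-4 + B)
(41*12)*a(4) = (41*12)*sqrt(-4 + 4) = 492*sqrt(0) = 492*0 = 0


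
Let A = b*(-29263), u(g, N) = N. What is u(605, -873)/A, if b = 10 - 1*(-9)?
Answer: 873/555997 ≈ 0.0015702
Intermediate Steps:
b = 19 (b = 10 + 9 = 19)
A = -555997 (A = 19*(-29263) = -555997)
u(605, -873)/A = -873/(-555997) = -873*(-1/555997) = 873/555997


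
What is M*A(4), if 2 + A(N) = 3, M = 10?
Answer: 10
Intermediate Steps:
A(N) = 1 (A(N) = -2 + 3 = 1)
M*A(4) = 10*1 = 10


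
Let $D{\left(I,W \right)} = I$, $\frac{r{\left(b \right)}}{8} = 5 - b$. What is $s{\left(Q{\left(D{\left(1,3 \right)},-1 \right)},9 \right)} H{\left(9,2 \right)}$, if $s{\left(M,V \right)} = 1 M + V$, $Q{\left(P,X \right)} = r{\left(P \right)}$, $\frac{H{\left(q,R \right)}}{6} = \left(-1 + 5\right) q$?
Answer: $8856$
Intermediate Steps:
$H{\left(q,R \right)} = 24 q$ ($H{\left(q,R \right)} = 6 \left(-1 + 5\right) q = 6 \cdot 4 q = 24 q$)
$r{\left(b \right)} = 40 - 8 b$ ($r{\left(b \right)} = 8 \left(5 - b\right) = 40 - 8 b$)
$Q{\left(P,X \right)} = 40 - 8 P$
$s{\left(M,V \right)} = M + V$
$s{\left(Q{\left(D{\left(1,3 \right)},-1 \right)},9 \right)} H{\left(9,2 \right)} = \left(\left(40 - 8\right) + 9\right) 24 \cdot 9 = \left(\left(40 - 8\right) + 9\right) 216 = \left(32 + 9\right) 216 = 41 \cdot 216 = 8856$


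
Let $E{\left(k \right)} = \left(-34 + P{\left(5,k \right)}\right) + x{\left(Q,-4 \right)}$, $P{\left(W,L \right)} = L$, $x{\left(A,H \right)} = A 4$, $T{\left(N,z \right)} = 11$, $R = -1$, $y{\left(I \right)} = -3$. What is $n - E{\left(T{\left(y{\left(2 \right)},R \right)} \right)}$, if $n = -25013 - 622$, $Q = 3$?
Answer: $-25624$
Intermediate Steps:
$x{\left(A,H \right)} = 4 A$
$E{\left(k \right)} = -22 + k$ ($E{\left(k \right)} = \left(-34 + k\right) + 4 \cdot 3 = \left(-34 + k\right) + 12 = -22 + k$)
$n = -25635$
$n - E{\left(T{\left(y{\left(2 \right)},R \right)} \right)} = -25635 - \left(-22 + 11\right) = -25635 - -11 = -25635 + 11 = -25624$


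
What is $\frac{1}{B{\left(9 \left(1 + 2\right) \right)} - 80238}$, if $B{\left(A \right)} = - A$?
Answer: $- \frac{1}{80265} \approx -1.2459 \cdot 10^{-5}$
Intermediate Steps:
$\frac{1}{B{\left(9 \left(1 + 2\right) \right)} - 80238} = \frac{1}{- 9 \left(1 + 2\right) - 80238} = \frac{1}{- 9 \cdot 3 - 80238} = \frac{1}{\left(-1\right) 27 - 80238} = \frac{1}{-27 - 80238} = \frac{1}{-80265} = - \frac{1}{80265}$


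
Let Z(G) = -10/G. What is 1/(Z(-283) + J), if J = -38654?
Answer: -283/10939072 ≈ -2.5871e-5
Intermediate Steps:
1/(Z(-283) + J) = 1/(-10/(-283) - 38654) = 1/(-10*(-1/283) - 38654) = 1/(10/283 - 38654) = 1/(-10939072/283) = -283/10939072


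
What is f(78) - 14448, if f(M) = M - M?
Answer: -14448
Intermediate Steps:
f(M) = 0
f(78) - 14448 = 0 - 14448 = -14448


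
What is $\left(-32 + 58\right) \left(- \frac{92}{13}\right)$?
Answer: $-184$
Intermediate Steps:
$\left(-32 + 58\right) \left(- \frac{92}{13}\right) = 26 \left(\left(-92\right) \frac{1}{13}\right) = 26 \left(- \frac{92}{13}\right) = -184$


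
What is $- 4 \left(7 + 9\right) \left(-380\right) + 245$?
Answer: $24565$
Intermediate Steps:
$- 4 \left(7 + 9\right) \left(-380\right) + 245 = \left(-4\right) 16 \left(-380\right) + 245 = \left(-64\right) \left(-380\right) + 245 = 24320 + 245 = 24565$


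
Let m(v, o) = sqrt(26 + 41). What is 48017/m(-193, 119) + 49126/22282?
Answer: 24563/11141 + 48017*sqrt(67)/67 ≈ 5868.4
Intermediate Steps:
m(v, o) = sqrt(67)
48017/m(-193, 119) + 49126/22282 = 48017/(sqrt(67)) + 49126/22282 = 48017*(sqrt(67)/67) + 49126*(1/22282) = 48017*sqrt(67)/67 + 24563/11141 = 24563/11141 + 48017*sqrt(67)/67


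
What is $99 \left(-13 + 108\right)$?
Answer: $9405$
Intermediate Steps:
$99 \left(-13 + 108\right) = 99 \cdot 95 = 9405$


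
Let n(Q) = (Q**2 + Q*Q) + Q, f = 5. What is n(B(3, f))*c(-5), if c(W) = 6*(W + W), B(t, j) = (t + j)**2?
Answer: -495360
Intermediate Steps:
B(t, j) = (j + t)**2
n(Q) = Q + 2*Q**2 (n(Q) = (Q**2 + Q**2) + Q = 2*Q**2 + Q = Q + 2*Q**2)
c(W) = 12*W (c(W) = 6*(2*W) = 12*W)
n(B(3, f))*c(-5) = ((5 + 3)**2*(1 + 2*(5 + 3)**2))*(12*(-5)) = (8**2*(1 + 2*8**2))*(-60) = (64*(1 + 2*64))*(-60) = (64*(1 + 128))*(-60) = (64*129)*(-60) = 8256*(-60) = -495360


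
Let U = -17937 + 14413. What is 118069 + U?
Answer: 114545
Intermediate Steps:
U = -3524
118069 + U = 118069 - 3524 = 114545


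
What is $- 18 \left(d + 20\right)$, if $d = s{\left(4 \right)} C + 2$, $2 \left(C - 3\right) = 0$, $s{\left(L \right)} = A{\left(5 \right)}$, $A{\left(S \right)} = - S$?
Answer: $-126$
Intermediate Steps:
$s{\left(L \right)} = -5$ ($s{\left(L \right)} = \left(-1\right) 5 = -5$)
$C = 3$ ($C = 3 + \frac{1}{2} \cdot 0 = 3 + 0 = 3$)
$d = -13$ ($d = \left(-5\right) 3 + 2 = -15 + 2 = -13$)
$- 18 \left(d + 20\right) = - 18 \left(-13 + 20\right) = \left(-18\right) 7 = -126$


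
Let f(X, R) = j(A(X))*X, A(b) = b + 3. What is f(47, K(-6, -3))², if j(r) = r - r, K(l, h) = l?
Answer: 0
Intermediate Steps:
A(b) = 3 + b
j(r) = 0
f(X, R) = 0 (f(X, R) = 0*X = 0)
f(47, K(-6, -3))² = 0² = 0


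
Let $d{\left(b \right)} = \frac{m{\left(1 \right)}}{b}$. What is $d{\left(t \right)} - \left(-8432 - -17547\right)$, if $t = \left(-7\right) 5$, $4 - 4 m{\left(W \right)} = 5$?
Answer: $- \frac{1276099}{140} \approx -9115.0$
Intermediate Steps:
$m{\left(W \right)} = - \frac{1}{4}$ ($m{\left(W \right)} = 1 - \frac{5}{4} = - \frac{1}{4}$)
$t = -35$
$d{\left(b \right)} = - \frac{1}{4 b}$
$d{\left(t \right)} - \left(-8432 - -17547\right) = - \frac{1}{4 \left(-35\right)} - \left(-8432 - -17547\right) = \left(- \frac{1}{4}\right) \left(- \frac{1}{35}\right) - \left(-8432 + 17547\right) = \frac{1}{140} - 9115 = - \frac{1276099}{140}$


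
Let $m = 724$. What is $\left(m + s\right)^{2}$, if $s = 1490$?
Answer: $4901796$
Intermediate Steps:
$\left(m + s\right)^{2} = \left(724 + 1490\right)^{2} = 2214^{2} = 4901796$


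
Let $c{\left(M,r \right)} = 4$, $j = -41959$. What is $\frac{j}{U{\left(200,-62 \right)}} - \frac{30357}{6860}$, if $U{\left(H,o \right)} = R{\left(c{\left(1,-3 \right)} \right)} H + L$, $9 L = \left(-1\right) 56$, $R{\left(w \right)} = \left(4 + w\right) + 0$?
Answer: $- \frac{756497367}{24599960} \approx -30.752$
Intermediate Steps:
$R{\left(w \right)} = 4 + w$
$L = - \frac{56}{9}$ ($L = \frac{\left(-1\right) 56}{9} = \frac{1}{9} \left(-56\right) = - \frac{56}{9} \approx -6.2222$)
$U{\left(H,o \right)} = - \frac{56}{9} + 8 H$ ($U{\left(H,o \right)} = \left(4 + 4\right) H - \frac{56}{9} = 8 H - \frac{56}{9} = - \frac{56}{9} + 8 H$)
$\frac{j}{U{\left(200,-62 \right)}} - \frac{30357}{6860} = - \frac{41959}{- \frac{56}{9} + 8 \cdot 200} - \frac{30357}{6860} = - \frac{41959}{- \frac{56}{9} + 1600} - \frac{30357}{6860} = - \frac{41959}{\frac{14344}{9}} - \frac{30357}{6860} = \left(-41959\right) \frac{9}{14344} - \frac{30357}{6860} = - \frac{377631}{14344} - \frac{30357}{6860} = - \frac{756497367}{24599960}$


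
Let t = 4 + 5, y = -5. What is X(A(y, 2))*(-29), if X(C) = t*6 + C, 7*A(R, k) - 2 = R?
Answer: -10875/7 ≈ -1553.6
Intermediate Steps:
t = 9
A(R, k) = 2/7 + R/7
X(C) = 54 + C (X(C) = 9*6 + C = 54 + C)
X(A(y, 2))*(-29) = (54 + (2/7 + (⅐)*(-5)))*(-29) = (54 + (2/7 - 5/7))*(-29) = (54 - 3/7)*(-29) = (375/7)*(-29) = -10875/7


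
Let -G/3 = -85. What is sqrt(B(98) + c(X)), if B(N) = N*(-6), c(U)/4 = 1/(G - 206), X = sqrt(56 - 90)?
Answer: 2*I*sqrt(7202)/7 ≈ 24.247*I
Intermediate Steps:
G = 255 (G = -3*(-85) = 255)
X = I*sqrt(34) (X = sqrt(-34) = I*sqrt(34) ≈ 5.8309*I)
c(U) = 4/49 (c(U) = 4/(255 - 206) = 4/49)
B(N) = -6*N
sqrt(B(98) + c(X)) = sqrt(-6*98 + 4/49) = sqrt(-588 + 4/49) = sqrt(-28808/49) = 2*I*sqrt(7202)/7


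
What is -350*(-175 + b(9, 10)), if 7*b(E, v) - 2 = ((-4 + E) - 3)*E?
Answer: 60250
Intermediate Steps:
b(E, v) = 2/7 + E*(-7 + E)/7 (b(E, v) = 2/7 + (((-4 + E) - 3)*E)/7 = 2/7 + ((-7 + E)*E)/7 = 2/7 + (E*(-7 + E))/7 = 2/7 + E*(-7 + E)/7)
-350*(-175 + b(9, 10)) = -350*(-175 + (2/7 - 1*9 + (⅐)*9²)) = -350*(-175 + (2/7 - 9 + (⅐)*81)) = -350*(-175 + (2/7 - 9 + 81/7)) = -350*(-175 + 20/7) = -350*(-1205/7) = 60250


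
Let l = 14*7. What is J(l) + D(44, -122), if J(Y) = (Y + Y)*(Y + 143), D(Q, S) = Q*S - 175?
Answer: 41693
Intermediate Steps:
D(Q, S) = -175 + Q*S
l = 98
J(Y) = 2*Y*(143 + Y) (J(Y) = (2*Y)*(143 + Y) = 2*Y*(143 + Y))
J(l) + D(44, -122) = 2*98*(143 + 98) + (-175 + 44*(-122)) = 2*98*241 + (-175 - 5368) = 47236 - 5543 = 41693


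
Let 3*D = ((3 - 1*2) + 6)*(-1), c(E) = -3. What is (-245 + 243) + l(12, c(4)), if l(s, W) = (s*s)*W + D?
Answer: -1309/3 ≈ -436.33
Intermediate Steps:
D = -7/3 (D = (((3 - 1*2) + 6)*(-1))/3 = (((3 - 2) + 6)*(-1))/3 = ((1 + 6)*(-1))/3 = (7*(-1))/3 = (⅓)*(-7) = -7/3 ≈ -2.3333)
l(s, W) = -7/3 + W*s² (l(s, W) = (s*s)*W - 7/3 = s²*W - 7/3 = W*s² - 7/3 = -7/3 + W*s²)
(-245 + 243) + l(12, c(4)) = (-245 + 243) + (-7/3 - 3*12²) = -2 + (-7/3 - 3*144) = -2 + (-7/3 - 432) = -2 - 1303/3 = -1309/3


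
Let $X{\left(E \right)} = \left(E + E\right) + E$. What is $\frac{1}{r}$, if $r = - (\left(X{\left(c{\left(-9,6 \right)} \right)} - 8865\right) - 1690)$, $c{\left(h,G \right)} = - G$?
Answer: $\frac{1}{10573} \approx 9.4581 \cdot 10^{-5}$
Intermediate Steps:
$X{\left(E \right)} = 3 E$ ($X{\left(E \right)} = 2 E + E = 3 E$)
$r = 10573$ ($r = - (\left(3 \left(\left(-1\right) 6\right) - 8865\right) - 1690) = - (\left(3 \left(-6\right) - 8865\right) - 1690) = - (\left(-18 - 8865\right) - 1690) = - (-8883 - 1690) = \left(-1\right) \left(-10573\right) = 10573$)
$\frac{1}{r} = \frac{1}{10573}$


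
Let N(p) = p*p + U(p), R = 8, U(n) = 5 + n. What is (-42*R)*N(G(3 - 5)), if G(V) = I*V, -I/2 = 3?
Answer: -54096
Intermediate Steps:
I = -6 (I = -2*3 = -6)
G(V) = -6*V
N(p) = 5 + p + p² (N(p) = p*p + (5 + p) = p² + (5 + p) = 5 + p + p²)
(-42*R)*N(G(3 - 5)) = (-42*8)*(5 - 6*(3 - 5) + (-6*(3 - 5))²) = -336*(5 - 6*(-2) + (-6*(-2))²) = -336*(5 + 12 + 12²) = -336*(5 + 12 + 144) = -336*161 = -54096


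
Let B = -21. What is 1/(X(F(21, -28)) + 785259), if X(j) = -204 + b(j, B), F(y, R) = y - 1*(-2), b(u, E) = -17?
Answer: 1/785038 ≈ 1.2738e-6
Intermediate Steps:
F(y, R) = 2 + y (F(y, R) = y + 2 = 2 + y)
X(j) = -221 (X(j) = -204 - 17 = -221)
1/(X(F(21, -28)) + 785259) = 1/(-221 + 785259) = 1/785038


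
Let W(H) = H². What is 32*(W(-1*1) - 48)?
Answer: -1504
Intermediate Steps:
32*(W(-1*1) - 48) = 32*((-1*1)² - 48) = 32*((-1)² - 48) = 32*(1 - 48) = 32*(-47) = -1504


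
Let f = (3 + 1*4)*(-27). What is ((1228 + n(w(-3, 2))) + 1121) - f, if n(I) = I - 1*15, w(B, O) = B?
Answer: 2520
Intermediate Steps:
n(I) = -15 + I (n(I) = I - 15 = -15 + I)
f = -189 (f = (3 + 4)*(-27) = 7*(-27) = -189)
((1228 + n(w(-3, 2))) + 1121) - f = ((1228 + (-15 - 3)) + 1121) - 1*(-189) = ((1228 - 18) + 1121) + 189 = (1210 + 1121) + 189 = 2331 + 189 = 2520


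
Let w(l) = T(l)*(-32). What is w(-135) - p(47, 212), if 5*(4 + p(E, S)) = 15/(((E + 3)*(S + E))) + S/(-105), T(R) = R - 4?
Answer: 172975879/38850 ≈ 4452.4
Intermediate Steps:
T(R) = -4 + R
w(l) = 128 - 32*l (w(l) = (-4 + l)*(-32) = 128 - 32*l)
p(E, S) = -4 - S/525 + 3/((3 + E)*(E + S)) (p(E, S) = -4 + (15/(((E + 3)*(S + E))) + S/(-105))/5 = -4 + (15/(((3 + E)*(E + S))) + S*(-1/105))/5 = -4 + (15*(1/((3 + E)*(E + S))) - S/105)/5 = -4 + (15/((3 + E)*(E + S)) - S/105)/5 = -4 + (-S/105 + 15/((3 + E)*(E + S)))/5 = -4 + (-S/525 + 3/((3 + E)*(E + S))) = -4 - S/525 + 3/((3 + E)*(E + S)))
w(-135) - p(47, 212) = (128 - 32*(-135)) - (1575 - 6300*47 - 6300*212 - 2100*47² - 3*212² - 1*47*212² - 1*212*47² - 2103*47*212)/(525*(47² + 3*47 + 3*212 + 47*212)) = (128 + 4320) - (1575 - 296100 - 1335600 - 2100*2209 - 3*44944 - 1*47*44944 - 1*212*2209 - 20954292)/(525*(2209 + 141 + 636 + 9964)) = 4448 - (1575 - 296100 - 1335600 - 4638900 - 134832 - 2112368 - 468308 - 20954292)/(525*12950) = 4448 - (-29938825)/(525*12950) = 4448 - 1*(-171079/38850) = 4448 + 171079/38850 = 172975879/38850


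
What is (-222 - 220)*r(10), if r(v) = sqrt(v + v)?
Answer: -884*sqrt(5) ≈ -1976.7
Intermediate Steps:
r(v) = sqrt(2)*sqrt(v) (r(v) = sqrt(2*v) = sqrt(2)*sqrt(v))
(-222 - 220)*r(10) = (-222 - 220)*(sqrt(2)*sqrt(10)) = -884*sqrt(5)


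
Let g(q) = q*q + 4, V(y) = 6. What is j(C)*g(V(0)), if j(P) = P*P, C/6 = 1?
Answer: 1440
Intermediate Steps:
C = 6 (C = 6*1 = 6)
j(P) = P²
g(q) = 4 + q² (g(q) = q² + 4 = 4 + q²)
j(C)*g(V(0)) = 6²*(4 + 6²) = 36*(4 + 36) = 36*40 = 1440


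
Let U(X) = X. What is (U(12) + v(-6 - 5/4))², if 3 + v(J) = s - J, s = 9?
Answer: 10201/16 ≈ 637.56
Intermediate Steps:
v(J) = 6 - J (v(J) = -3 + (9 - J) = 6 - J)
(U(12) + v(-6 - 5/4))² = (12 + (6 - (-6 - 5/4)))² = (12 + (6 - 1*(-29/4)))² = (12 + (6 + 29/4))² = (12 + 53/4)² = (101/4)² = 10201/16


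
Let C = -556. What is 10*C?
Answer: -5560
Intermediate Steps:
10*C = 10*(-556) = -5560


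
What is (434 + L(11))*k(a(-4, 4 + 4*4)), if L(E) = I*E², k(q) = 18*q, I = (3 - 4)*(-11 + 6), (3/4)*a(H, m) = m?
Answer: 498720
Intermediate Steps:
a(H, m) = 4*m/3
I = 5 (I = -1*(-5) = 5)
L(E) = 5*E²
(434 + L(11))*k(a(-4, 4 + 4*4)) = (434 + 5*11²)*(18*(4*(4 + 4*4)/3)) = (434 + 5*121)*(18*(4*(4 + 16)/3)) = (434 + 605)*(18*((4/3)*20)) = 1039*(18*(80/3)) = 1039*480 = 498720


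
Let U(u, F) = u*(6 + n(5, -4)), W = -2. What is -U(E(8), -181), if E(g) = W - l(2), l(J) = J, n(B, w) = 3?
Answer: 36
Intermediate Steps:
E(g) = -4 (E(g) = -2 - 1*2 = -2 - 2 = -4)
U(u, F) = 9*u (U(u, F) = u*(6 + 3) = u*9 = 9*u)
-U(E(8), -181) = -9*(-4) = -1*(-36) = 36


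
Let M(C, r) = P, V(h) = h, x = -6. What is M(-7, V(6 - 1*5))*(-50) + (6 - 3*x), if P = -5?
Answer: 274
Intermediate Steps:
M(C, r) = -5
M(-7, V(6 - 1*5))*(-50) + (6 - 3*x) = -5*(-50) + (6 - 3*(-6)) = 250 + (6 + 18) = 250 + 24 = 274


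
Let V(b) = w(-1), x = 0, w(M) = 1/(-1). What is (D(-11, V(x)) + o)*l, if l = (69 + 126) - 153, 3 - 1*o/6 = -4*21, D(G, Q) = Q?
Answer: 21882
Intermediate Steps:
w(M) = -1
V(b) = -1
o = 522 (o = 18 - (-24)*21 = 18 - 6*(-84) = 18 + 504 = 522)
l = 42 (l = 195 - 153 = 42)
(D(-11, V(x)) + o)*l = (-1 + 522)*42 = 521*42 = 21882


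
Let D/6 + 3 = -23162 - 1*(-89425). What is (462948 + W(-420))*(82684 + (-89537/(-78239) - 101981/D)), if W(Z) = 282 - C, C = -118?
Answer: 42559976175217896311/1110882030 ≈ 3.8312e+10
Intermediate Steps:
D = 397560 (D = -18 + 6*(-23162 - 1*(-89425)) = -18 + 6*(-23162 + 89425) = -18 + 6*66263 = -18 + 397578 = 397560)
W(Z) = 400 (W(Z) = 282 - 1*(-118) = 282 + 118 = 400)
(462948 + W(-420))*(82684 + (-89537/(-78239) - 101981/D)) = (462948 + 400)*(82684 + (-89537/(-78239) - 101981/397560)) = 463348*(82684 + (-89537*(-1/78239) - 101981*1/397560)) = 463348*(82684 + (12791/11177 - 101981/397560)) = 463348*(82684 + 3945348323/4443528120) = 463348*(367412624422403/4443528120) = 42559976175217896311/1110882030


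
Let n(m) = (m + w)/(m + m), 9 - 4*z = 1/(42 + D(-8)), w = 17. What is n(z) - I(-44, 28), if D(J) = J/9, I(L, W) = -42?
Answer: 307445/6642 ≈ 46.288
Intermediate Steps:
D(J) = J/9 (D(J) = J*(1/9) = J/9)
z = 3321/1480 (z = 9/4 - 1/(4*(42 + (1/9)*(-8))) = 9/4 - 1/(4*(42 - 8/9)) = 9/4 - 1/(4*370/9) = 9/4 - 1/4*9/370 = 9/4 - 9/1480 = 3321/1480 ≈ 2.2439)
n(m) = (17 + m)/(2*m) (n(m) = (m + 17)/(m + m) = (17 + m)/((2*m)) = (17 + m)*(1/(2*m)) = (17 + m)/(2*m))
n(z) - I(-44, 28) = (17 + 3321/1480)/(2*(3321/1480)) - 1*(-42) = (1/2)*(1480/3321)*(28481/1480) + 42 = 28481/6642 + 42 = 307445/6642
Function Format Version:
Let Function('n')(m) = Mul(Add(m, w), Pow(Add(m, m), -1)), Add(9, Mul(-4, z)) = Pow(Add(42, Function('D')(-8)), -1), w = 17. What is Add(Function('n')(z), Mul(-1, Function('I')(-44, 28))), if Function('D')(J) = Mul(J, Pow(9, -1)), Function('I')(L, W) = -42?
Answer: Rational(307445, 6642) ≈ 46.288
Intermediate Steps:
Function('D')(J) = Mul(Rational(1, 9), J) (Function('D')(J) = Mul(J, Rational(1, 9)) = Mul(Rational(1, 9), J))
z = Rational(3321, 1480) (z = Add(Rational(9, 4), Mul(Rational(-1, 4), Pow(Add(42, Mul(Rational(1, 9), -8)), -1))) = Add(Rational(9, 4), Mul(Rational(-1, 4), Pow(Add(42, Rational(-8, 9)), -1))) = Add(Rational(9, 4), Mul(Rational(-1, 4), Pow(Rational(370, 9), -1))) = Add(Rational(9, 4), Mul(Rational(-1, 4), Rational(9, 370))) = Add(Rational(9, 4), Rational(-9, 1480)) = Rational(3321, 1480) ≈ 2.2439)
Function('n')(m) = Mul(Rational(1, 2), Pow(m, -1), Add(17, m)) (Function('n')(m) = Mul(Add(m, 17), Pow(Add(m, m), -1)) = Mul(Add(17, m), Pow(Mul(2, m), -1)) = Mul(Add(17, m), Mul(Rational(1, 2), Pow(m, -1))) = Mul(Rational(1, 2), Pow(m, -1), Add(17, m)))
Add(Function('n')(z), Mul(-1, Function('I')(-44, 28))) = Add(Mul(Rational(1, 2), Pow(Rational(3321, 1480), -1), Add(17, Rational(3321, 1480))), Mul(-1, -42)) = Add(Mul(Rational(1, 2), Rational(1480, 3321), Rational(28481, 1480)), 42) = Add(Rational(28481, 6642), 42) = Rational(307445, 6642)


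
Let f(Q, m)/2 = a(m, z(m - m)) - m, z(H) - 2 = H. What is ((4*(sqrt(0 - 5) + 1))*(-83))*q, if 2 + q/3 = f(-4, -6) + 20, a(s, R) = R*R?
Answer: -37848 - 37848*I*sqrt(5) ≈ -37848.0 - 84631.0*I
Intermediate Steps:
z(H) = 2 + H
a(s, R) = R**2
f(Q, m) = 8 - 2*m (f(Q, m) = 2*((2 + (m - m))**2 - m) = 2*((2 + 0)**2 - m) = 2*(2**2 - m) = 2*(4 - m) = 8 - 2*m)
q = 114 (q = -6 + 3*((8 - 2*(-6)) + 20) = -6 + 3*((8 + 12) + 20) = -6 + 3*(20 + 20) = -6 + 3*40 = -6 + 120 = 114)
((4*(sqrt(0 - 5) + 1))*(-83))*q = ((4*(sqrt(0 - 5) + 1))*(-83))*114 = ((4*(sqrt(-5) + 1))*(-83))*114 = ((4*(I*sqrt(5) + 1))*(-83))*114 = ((4*(1 + I*sqrt(5)))*(-83))*114 = ((4 + 4*I*sqrt(5))*(-83))*114 = (-332 - 332*I*sqrt(5))*114 = -37848 - 37848*I*sqrt(5)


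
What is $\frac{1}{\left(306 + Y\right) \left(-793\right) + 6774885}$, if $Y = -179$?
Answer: $\frac{1}{6674174} \approx 1.4983 \cdot 10^{-7}$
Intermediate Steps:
$\frac{1}{\left(306 + Y\right) \left(-793\right) + 6774885} = \frac{1}{\left(306 - 179\right) \left(-793\right) + 6774885} = \frac{1}{127 \left(-793\right) + 6774885} = \frac{1}{-100711 + 6774885} = \frac{1}{6674174}$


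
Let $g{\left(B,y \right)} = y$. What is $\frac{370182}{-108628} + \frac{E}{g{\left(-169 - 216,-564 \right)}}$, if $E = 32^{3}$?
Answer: $- \frac{471038119}{7658274} \approx -61.507$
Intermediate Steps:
$E = 32768$
$\frac{370182}{-108628} + \frac{E}{g{\left(-169 - 216,-564 \right)}} = \frac{370182}{-108628} + \frac{32768}{-564} = 370182 \left(- \frac{1}{108628}\right) + 32768 \left(- \frac{1}{564}\right) = - \frac{185091}{54314} - \frac{8192}{141} = - \frac{471038119}{7658274}$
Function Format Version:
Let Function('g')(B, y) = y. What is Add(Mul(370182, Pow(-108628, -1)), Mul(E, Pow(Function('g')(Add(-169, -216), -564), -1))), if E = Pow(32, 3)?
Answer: Rational(-471038119, 7658274) ≈ -61.507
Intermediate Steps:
E = 32768
Add(Mul(370182, Pow(-108628, -1)), Mul(E, Pow(Function('g')(Add(-169, -216), -564), -1))) = Add(Mul(370182, Pow(-108628, -1)), Mul(32768, Pow(-564, -1))) = Add(Mul(370182, Rational(-1, 108628)), Mul(32768, Rational(-1, 564))) = Add(Rational(-185091, 54314), Rational(-8192, 141)) = Rational(-471038119, 7658274)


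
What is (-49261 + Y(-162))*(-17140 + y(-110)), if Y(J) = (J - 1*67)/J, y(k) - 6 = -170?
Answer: 23014472852/27 ≈ 8.5239e+8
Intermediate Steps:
y(k) = -164 (y(k) = 6 - 170 = -164)
Y(J) = (-67 + J)/J (Y(J) = (J - 67)/J = (-67 + J)/J)
(-49261 + Y(-162))*(-17140 + y(-110)) = (-49261 + (-67 - 162)/(-162))*(-17140 - 164) = (-49261 - 1/162*(-229))*(-17304) = (-49261 + 229/162)*(-17304) = -7980053/162*(-17304) = 23014472852/27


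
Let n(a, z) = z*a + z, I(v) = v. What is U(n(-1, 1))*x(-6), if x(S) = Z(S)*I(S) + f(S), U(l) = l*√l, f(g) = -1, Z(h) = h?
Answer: 0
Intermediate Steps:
n(a, z) = z + a*z (n(a, z) = a*z + z = z + a*z)
U(l) = l^(3/2)
x(S) = -1 + S² (x(S) = S*S - 1 = S² - 1 = -1 + S²)
U(n(-1, 1))*x(-6) = (1*(1 - 1))^(3/2)*(-1 + (-6)²) = (1*0)^(3/2)*(-1 + 36) = 0^(3/2)*35 = 0*35 = 0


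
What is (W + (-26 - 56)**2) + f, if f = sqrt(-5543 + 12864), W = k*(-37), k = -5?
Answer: 6909 + sqrt(7321) ≈ 6994.6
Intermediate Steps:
W = 185 (W = -5*(-37) = 185)
f = sqrt(7321) ≈ 85.563
(W + (-26 - 56)**2) + f = (185 + (-26 - 56)**2) + sqrt(7321) = (185 + (-82)**2) + sqrt(7321) = (185 + 6724) + sqrt(7321) = 6909 + sqrt(7321)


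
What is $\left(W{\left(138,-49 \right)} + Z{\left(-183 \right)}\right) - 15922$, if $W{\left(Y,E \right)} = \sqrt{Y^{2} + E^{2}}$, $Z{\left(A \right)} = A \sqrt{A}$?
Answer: $-15922 + \sqrt{21445} - 183 i \sqrt{183} \approx -15776.0 - 2475.6 i$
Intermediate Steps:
$Z{\left(A \right)} = A^{\frac{3}{2}}$
$W{\left(Y,E \right)} = \sqrt{E^{2} + Y^{2}}$
$\left(W{\left(138,-49 \right)} + Z{\left(-183 \right)}\right) - 15922 = \left(\sqrt{\left(-49\right)^{2} + 138^{2}} + \left(-183\right)^{\frac{3}{2}}\right) - 15922 = \left(\sqrt{2401 + 19044} - 183 i \sqrt{183}\right) - 15922 = \left(\sqrt{21445} - 183 i \sqrt{183}\right) - 15922 = -15922 + \sqrt{21445} - 183 i \sqrt{183}$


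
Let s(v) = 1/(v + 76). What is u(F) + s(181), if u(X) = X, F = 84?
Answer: 21589/257 ≈ 84.004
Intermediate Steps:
s(v) = 1/(76 + v)
u(F) + s(181) = 84 + 1/(76 + 181) = 84 + 1/257 = 21589/257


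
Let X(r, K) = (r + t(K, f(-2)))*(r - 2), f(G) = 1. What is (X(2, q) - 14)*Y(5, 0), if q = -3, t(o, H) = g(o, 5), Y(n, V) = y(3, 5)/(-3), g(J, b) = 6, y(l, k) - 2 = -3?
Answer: -14/3 ≈ -4.6667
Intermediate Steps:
y(l, k) = -1 (y(l, k) = 2 - 3 = -1)
Y(n, V) = ⅓ (Y(n, V) = -1/(-3) = -1*(-⅓) = ⅓)
t(o, H) = 6
X(r, K) = (-2 + r)*(6 + r) (X(r, K) = (r + 6)*(r - 2) = (6 + r)*(-2 + r) = (-2 + r)*(6 + r))
(X(2, q) - 14)*Y(5, 0) = ((-12 + 2² + 4*2) - 14)*(⅓) = ((-12 + 4 + 8) - 14)*(⅓) = (0 - 14)*(⅓) = -14*⅓ = -14/3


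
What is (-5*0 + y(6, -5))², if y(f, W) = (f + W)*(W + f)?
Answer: 1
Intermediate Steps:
y(f, W) = (W + f)² (y(f, W) = (W + f)*(W + f) = (W + f)²)
(-5*0 + y(6, -5))² = (-5*0 + (-5 + 6)²)² = (0 + 1²)² = (0 + 1)² = 1² = 1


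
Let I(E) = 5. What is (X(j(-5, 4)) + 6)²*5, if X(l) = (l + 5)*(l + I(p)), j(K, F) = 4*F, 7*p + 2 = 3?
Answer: 999045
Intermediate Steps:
p = ⅐ (p = -2/7 + (⅐)*3 = -2/7 + 3/7 = ⅐ ≈ 0.14286)
X(l) = (5 + l)² (X(l) = (l + 5)*(l + 5) = (5 + l)*(5 + l) = (5 + l)²)
(X(j(-5, 4)) + 6)²*5 = ((25 + (4*4)² + 10*(4*4)) + 6)²*5 = ((25 + 16² + 10*16) + 6)²*5 = ((25 + 256 + 160) + 6)²*5 = (441 + 6)²*5 = 447²*5 = 199809*5 = 999045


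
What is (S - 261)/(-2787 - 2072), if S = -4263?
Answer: 4524/4859 ≈ 0.93106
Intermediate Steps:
(S - 261)/(-2787 - 2072) = (-4263 - 261)/(-2787 - 2072) = -4524/(-4859) = -4524*(-1/4859) = 4524/4859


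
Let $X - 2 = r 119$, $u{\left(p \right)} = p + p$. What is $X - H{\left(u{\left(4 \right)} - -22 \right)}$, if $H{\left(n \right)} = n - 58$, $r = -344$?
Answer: $-40906$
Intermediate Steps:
$u{\left(p \right)} = 2 p$
$H{\left(n \right)} = -58 + n$
$X = -40934$ ($X = 2 - 40936 = -40934$)
$X - H{\left(u{\left(4 \right)} - -22 \right)} = -40934 - \left(-58 + \left(2 \cdot 4 - -22\right)\right) = -40934 - \left(-58 + \left(8 + 22\right)\right) = -40934 - \left(-58 + 30\right) = -40934 - -28 = -40934 + 28 = -40906$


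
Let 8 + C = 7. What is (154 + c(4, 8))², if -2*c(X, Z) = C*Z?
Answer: 24964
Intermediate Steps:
C = -1 (C = -8 + 7 = -1)
c(X, Z) = Z/2 (c(X, Z) = -(-1)*Z/2 = Z/2)
(154 + c(4, 8))² = (154 + (½)*8)² = (154 + 4)² = 158² = 24964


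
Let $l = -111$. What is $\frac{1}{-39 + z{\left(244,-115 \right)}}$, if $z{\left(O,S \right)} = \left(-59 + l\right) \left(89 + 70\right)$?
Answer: $- \frac{1}{27069} \approx -3.6943 \cdot 10^{-5}$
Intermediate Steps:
$z{\left(O,S \right)} = -27030$ ($z{\left(O,S \right)} = \left(-59 - 111\right) \left(89 + 70\right) = \left(-170\right) 159 = -27030$)
$\frac{1}{-39 + z{\left(244,-115 \right)}} = \frac{1}{-39 - 27030} = \frac{1}{-27069} = - \frac{1}{27069}$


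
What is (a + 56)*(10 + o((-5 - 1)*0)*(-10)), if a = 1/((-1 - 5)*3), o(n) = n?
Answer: 5035/9 ≈ 559.44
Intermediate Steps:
a = -1/18 (a = 1/(-6*3) = 1/(-18) = -1/18 ≈ -0.055556)
(a + 56)*(10 + o((-5 - 1)*0)*(-10)) = (-1/18 + 56)*(10 + ((-5 - 1)*0)*(-10)) = 1007*(10 - 6*0*(-10))/18 = 1007*(10 + 0*(-10))/18 = 1007*(10 + 0)/18 = (1007/18)*10 = 5035/9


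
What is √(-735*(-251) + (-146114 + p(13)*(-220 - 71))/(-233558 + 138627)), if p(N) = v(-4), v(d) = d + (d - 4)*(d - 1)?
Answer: 5*√66502970809135/94931 ≈ 429.52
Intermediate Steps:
v(d) = d + (-1 + d)*(-4 + d) (v(d) = d + (-4 + d)*(-1 + d) = d + (-1 + d)*(-4 + d))
p(N) = 36 (p(N) = 4 + (-4)² - 4*(-4) = 4 + 16 + 16 = 36)
√(-735*(-251) + (-146114 + p(13)*(-220 - 71))/(-233558 + 138627)) = √(-735*(-251) + (-146114 + 36*(-220 - 71))/(-233558 + 138627)) = √(184485 + (-146114 + 36*(-291))/(-94931)) = √(184485 + (-146114 - 10476)*(-1/94931)) = √(184485 - 156590*(-1/94931)) = √(184485 + 156590/94931) = √(17513502125/94931) = 5*√66502970809135/94931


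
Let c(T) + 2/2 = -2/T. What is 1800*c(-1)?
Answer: 1800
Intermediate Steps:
c(T) = -1 - 2/T
1800*c(-1) = 1800*((-2 - 1*(-1))/(-1)) = 1800*(-(-2 + 1)) = 1800*(-1*(-1)) = 1800*1 = 1800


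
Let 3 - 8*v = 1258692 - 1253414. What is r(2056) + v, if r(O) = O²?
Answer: 33811813/8 ≈ 4.2265e+6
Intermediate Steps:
v = -5275/8 (v = 3/8 - (1258692 - 1253414)/8 = 3/8 - ⅛*5278 = 3/8 - 2639/4 = -5275/8 ≈ -659.38)
r(2056) + v = 2056² - 5275/8 = 4227136 - 5275/8 = 33811813/8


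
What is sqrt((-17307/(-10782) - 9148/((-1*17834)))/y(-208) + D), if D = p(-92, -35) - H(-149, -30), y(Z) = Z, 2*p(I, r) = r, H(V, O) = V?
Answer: sqrt(40574201025417708662)/555493432 ≈ 11.467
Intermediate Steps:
p(I, r) = r/2
D = 263/2 (D = (1/2)*(-35) - 1*(-149) = -35/2 + 149 = 263/2 ≈ 131.50)
sqrt((-17307/(-10782) - 9148/((-1*17834)))/y(-208) + D) = sqrt((-17307/(-10782) - 9148/((-1*17834)))/(-208) + 263/2) = sqrt((-17307*(-1/10782) - 9148/(-17834))*(-1/208) + 263/2) = sqrt((1923/1198 - 9148*(-1/17834))*(-1/208) + 263/2) = sqrt((1923/1198 + 4574/8917)*(-1/208) + 263/2) = sqrt((22627043/10682566)*(-1/208) + 263/2) = sqrt(-22627043/2221973728 + 263/2) = sqrt(292166918189/2221973728) = sqrt(40574201025417708662)/555493432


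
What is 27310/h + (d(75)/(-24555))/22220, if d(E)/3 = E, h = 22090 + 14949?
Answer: 198675441563/269452354292 ≈ 0.73733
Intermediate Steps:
h = 37039
d(E) = 3*E
27310/h + (d(75)/(-24555))/22220 = 27310/37039 + ((3*75)/(-24555))/22220 = 27310*(1/37039) + (225*(-1/24555))*(1/22220) = 27310/37039 - 15/1637*1/22220 = 27310/37039 - 3/7274828 = 198675441563/269452354292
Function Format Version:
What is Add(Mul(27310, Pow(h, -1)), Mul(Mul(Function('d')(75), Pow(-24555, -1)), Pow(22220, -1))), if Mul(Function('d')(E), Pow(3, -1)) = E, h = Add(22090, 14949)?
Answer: Rational(198675441563, 269452354292) ≈ 0.73733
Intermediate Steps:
h = 37039
Function('d')(E) = Mul(3, E)
Add(Mul(27310, Pow(h, -1)), Mul(Mul(Function('d')(75), Pow(-24555, -1)), Pow(22220, -1))) = Add(Mul(27310, Pow(37039, -1)), Mul(Mul(Mul(3, 75), Pow(-24555, -1)), Pow(22220, -1))) = Add(Mul(27310, Rational(1, 37039)), Mul(Mul(225, Rational(-1, 24555)), Rational(1, 22220))) = Add(Rational(27310, 37039), Mul(Rational(-15, 1637), Rational(1, 22220))) = Add(Rational(27310, 37039), Rational(-3, 7274828)) = Rational(198675441563, 269452354292)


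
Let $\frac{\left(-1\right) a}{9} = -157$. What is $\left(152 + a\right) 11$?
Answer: $17215$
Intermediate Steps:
$a = 1413$ ($a = \left(-9\right) \left(-157\right) = 1413$)
$\left(152 + a\right) 11 = \left(152 + 1413\right) 11 = 1565 \cdot 11 = 17215$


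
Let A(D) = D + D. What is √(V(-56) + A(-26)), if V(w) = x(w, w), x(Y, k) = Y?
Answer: 6*I*√3 ≈ 10.392*I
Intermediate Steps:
V(w) = w
A(D) = 2*D
√(V(-56) + A(-26)) = √(-56 + 2*(-26)) = √(-56 - 52) = √(-108) = 6*I*√3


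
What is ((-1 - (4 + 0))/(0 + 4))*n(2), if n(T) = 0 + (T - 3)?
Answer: 5/4 ≈ 1.2500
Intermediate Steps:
n(T) = -3 + T (n(T) = 0 + (-3 + T) = -3 + T)
((-1 - (4 + 0))/(0 + 4))*n(2) = ((-1 - (4 + 0))/(0 + 4))*(-3 + 2) = ((-1 - 1*4)/4)*(-1) = ((-1 - 4)/4)*(-1) = ((1/4)*(-5))*(-1) = -5/4*(-1) = 5/4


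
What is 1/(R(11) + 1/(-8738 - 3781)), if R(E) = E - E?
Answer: -12519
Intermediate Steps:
R(E) = 0
1/(R(11) + 1/(-8738 - 3781)) = 1/(0 + 1/(-8738 - 3781)) = 1/(0 + 1/(-12519)) = 1/(0 - 1/12519) = 1/(-1/12519) = -12519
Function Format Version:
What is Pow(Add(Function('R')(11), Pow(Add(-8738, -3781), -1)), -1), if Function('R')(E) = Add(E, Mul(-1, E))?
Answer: -12519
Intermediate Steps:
Function('R')(E) = 0
Pow(Add(Function('R')(11), Pow(Add(-8738, -3781), -1)), -1) = Pow(Add(0, Pow(Add(-8738, -3781), -1)), -1) = Pow(Add(0, Pow(-12519, -1)), -1) = Pow(Add(0, Rational(-1, 12519)), -1) = Pow(Rational(-1, 12519), -1) = -12519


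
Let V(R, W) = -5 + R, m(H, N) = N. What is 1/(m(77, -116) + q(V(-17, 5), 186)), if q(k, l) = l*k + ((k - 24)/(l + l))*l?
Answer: -1/4231 ≈ -0.00023635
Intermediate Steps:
q(k, l) = -12 + k/2 + k*l (q(k, l) = k*l + ((-24 + k)/((2*l)))*l = k*l + ((-24 + k)*(1/(2*l)))*l = k*l + ((-24 + k)/(2*l))*l = k*l + (-12 + k/2) = -12 + k/2 + k*l)
1/(m(77, -116) + q(V(-17, 5), 186)) = 1/(-116 + (-12 + (-5 - 17)/2 + (-5 - 17)*186)) = 1/(-116 + (-12 + (½)*(-22) - 22*186)) = 1/(-116 + (-12 - 11 - 4092)) = 1/(-116 - 4115) = 1/(-4231) = -1/4231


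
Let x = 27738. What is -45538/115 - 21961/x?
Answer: -55028633/138690 ≈ -396.77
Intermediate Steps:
-45538/115 - 21961/x = -45538/115 - 21961/27738 = -55028633/138690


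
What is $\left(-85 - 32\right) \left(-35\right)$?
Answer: $4095$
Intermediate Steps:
$\left(-85 - 32\right) \left(-35\right) = \left(-117\right) \left(-35\right) = 4095$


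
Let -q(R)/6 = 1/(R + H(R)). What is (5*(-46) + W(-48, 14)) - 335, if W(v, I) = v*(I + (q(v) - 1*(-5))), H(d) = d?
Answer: -1480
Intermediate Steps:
q(R) = -3/R (q(R) = -6/(R + R) = -6*1/(2*R) = -3/R)
W(v, I) = v*(5 + I - 3/v) (W(v, I) = v*(I + (-3/v - 1*(-5))) = v*(I + (-3/v + 5)) = v*(I + (5 - 3/v)) = v*(5 + I - 3/v))
(5*(-46) + W(-48, 14)) - 335 = (5*(-46) + (-3 - 48*(5 + 14))) - 335 = (-230 + (-3 - 48*19)) - 335 = (-230 + (-3 - 912)) - 335 = (-230 - 915) - 335 = -1145 - 335 = -1480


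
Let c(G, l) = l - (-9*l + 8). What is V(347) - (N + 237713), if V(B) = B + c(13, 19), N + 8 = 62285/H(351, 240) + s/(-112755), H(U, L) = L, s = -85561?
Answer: -428354043401/1804080 ≈ -2.3744e+5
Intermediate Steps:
N = 455132681/1804080 (N = -8 + (62285/240 - 85561/(-112755)) = -8 + (62285*(1/240) - 85561*(-1/112755)) = -8 + (12457/48 + 85561/112755) = -8 + 469565321/1804080 = 455132681/1804080 ≈ 252.28)
c(G, l) = -8 + 10*l (c(G, l) = l - (8 - 9*l) = l + (-8 + 9*l) = -8 + 10*l)
V(B) = 182 + B (V(B) = B + (-8 + 10*19) = B + (-8 + 190) = B + 182 = 182 + B)
V(347) - (N + 237713) = (182 + 347) - (455132681/1804080 + 237713) = 529 - 1*429308401721/1804080 = 529 - 429308401721/1804080 = -428354043401/1804080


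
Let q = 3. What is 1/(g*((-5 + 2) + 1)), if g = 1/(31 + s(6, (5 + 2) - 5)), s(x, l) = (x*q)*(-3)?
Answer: 23/2 ≈ 11.500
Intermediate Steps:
s(x, l) = -9*x (s(x, l) = (x*3)*(-3) = (3*x)*(-3) = -9*x)
g = -1/23 (g = 1/(31 - 9*6) = 1/(31 - 54) = 1/(-23) = -1/23 ≈ -0.043478)
1/(g*((-5 + 2) + 1)) = 1/(-((-5 + 2) + 1)/23) = 1/(-(-3 + 1)/23) = 1/(-1/23*(-2)) = 1/(2/23) = 23/2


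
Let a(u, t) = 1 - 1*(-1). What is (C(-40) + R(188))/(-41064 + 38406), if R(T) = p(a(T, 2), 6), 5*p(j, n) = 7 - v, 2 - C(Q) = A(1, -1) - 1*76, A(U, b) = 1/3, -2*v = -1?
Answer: -2369/79740 ≈ -0.029709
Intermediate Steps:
v = ½ (v = -½*(-1) = ½ ≈ 0.50000)
A(U, b) = ⅓
a(u, t) = 2 (a(u, t) = 1 + 1 = 2)
C(Q) = 233/3 (C(Q) = 2 - (⅓ - 1*76) = 2 - (⅓ - 76) = 2 - 1*(-227/3) = 2 + 227/3 = 233/3)
p(j, n) = 13/10 (p(j, n) = (7 - 1*½)/5 = (7 - ½)/5 = (⅕)*(13/2) = 13/10)
R(T) = 13/10
(C(-40) + R(188))/(-41064 + 38406) = (233/3 + 13/10)/(-41064 + 38406) = (2369/30)/(-2658) = (2369/30)*(-1/2658) = -2369/79740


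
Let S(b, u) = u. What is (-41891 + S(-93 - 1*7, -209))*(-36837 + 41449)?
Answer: -194165200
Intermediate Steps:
(-41891 + S(-93 - 1*7, -209))*(-36837 + 41449) = (-41891 - 209)*(-36837 + 41449) = -42100*4612 = -194165200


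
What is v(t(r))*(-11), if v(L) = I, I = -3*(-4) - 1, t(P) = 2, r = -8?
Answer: -121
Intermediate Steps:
I = 11 (I = 12 - 1 = 11)
v(L) = 11
v(t(r))*(-11) = 11*(-11) = -121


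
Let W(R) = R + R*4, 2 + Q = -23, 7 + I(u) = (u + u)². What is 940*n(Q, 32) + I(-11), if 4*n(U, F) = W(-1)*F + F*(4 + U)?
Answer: -195043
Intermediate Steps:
I(u) = -7 + 4*u² (I(u) = -7 + (u + u)² = -7 + (2*u)² = -7 + 4*u²)
Q = -25 (Q = -2 - 23 = -25)
W(R) = 5*R (W(R) = R + 4*R = 5*R)
n(U, F) = -5*F/4 + F*(4 + U)/4 (n(U, F) = ((5*(-1))*F + F*(4 + U))/4 = (-5*F + F*(4 + U))/4 = -5*F/4 + F*(4 + U)/4)
940*n(Q, 32) + I(-11) = 940*((¼)*32*(-1 - 25)) + (-7 + 4*(-11)²) = 940*((¼)*32*(-26)) + (-7 + 4*121) = 940*(-208) + (-7 + 484) = -195520 + 477 = -195043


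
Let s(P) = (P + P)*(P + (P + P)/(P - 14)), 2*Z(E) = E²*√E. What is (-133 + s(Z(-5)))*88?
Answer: -567838436/3909 + 13750000*I*√5/3909 ≈ -1.4526e+5 + 7865.4*I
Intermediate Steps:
Z(E) = E^(5/2)/2 (Z(E) = (E²*√E)/2 = E^(5/2)/2)
s(P) = 2*P*(P + 2*P/(-14 + P)) (s(P) = (2*P)*(P + (2*P)/(-14 + P)) = (2*P)*(P + 2*P/(-14 + P)) = 2*P*(P + 2*P/(-14 + P)))
(-133 + s(Z(-5)))*88 = (-133 + 2*((-5)^(5/2)/2)²*(-12 + (-5)^(5/2)/2)/(-14 + (-5)^(5/2)/2))*88 = (-133 + 2*((25*I*√5)/2)²*(-12 + (25*I*√5)/2)/(-14 + (25*I*√5)/2))*88 = (-133 + 2*(25*I*√5/2)²*(-12 + 25*I*√5/2)/(-14 + 25*I*√5/2))*88 = (-133 + 2*(-3125/4)*(-12 + 25*I*√5/2)/(-14 + 25*I*√5/2))*88 = (-133 - 3125*(-12 + 25*I*√5/2)/(2*(-14 + 25*I*√5/2)))*88 = -11704 - 137500*(-12 + 25*I*√5/2)/(-14 + 25*I*√5/2)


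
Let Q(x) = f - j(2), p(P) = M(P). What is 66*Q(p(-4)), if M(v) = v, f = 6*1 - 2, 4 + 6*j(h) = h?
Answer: 286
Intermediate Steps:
j(h) = -⅔ + h/6
f = 4 (f = 6 - 2 = 4)
p(P) = P
Q(x) = 13/3 (Q(x) = 4 - (-⅔ + (⅙)*2) = 4 - (-⅔ + ⅓) = 4 - 1*(-⅓) = 4 + ⅓ = 13/3)
66*Q(p(-4)) = 66*(13/3) = 286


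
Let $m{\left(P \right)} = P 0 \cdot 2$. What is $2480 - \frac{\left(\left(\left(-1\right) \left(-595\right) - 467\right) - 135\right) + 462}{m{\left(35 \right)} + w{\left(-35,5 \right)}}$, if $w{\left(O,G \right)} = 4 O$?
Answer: $\frac{9933}{4} \approx 2483.3$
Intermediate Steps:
$m{\left(P \right)} = 0$ ($m{\left(P \right)} = 0 \cdot 2 = 0$)
$2480 - \frac{\left(\left(\left(-1\right) \left(-595\right) - 467\right) - 135\right) + 462}{m{\left(35 \right)} + w{\left(-35,5 \right)}} = 2480 - \frac{\left(\left(\left(-1\right) \left(-595\right) - 467\right) - 135\right) + 462}{0 + 4 \left(-35\right)} = 2480 - \frac{\left(\left(595 - 467\right) - 135\right) + 462}{0 - 140} = 2480 - \frac{\left(128 - 135\right) + 462}{-140} = 2480 - \left(-7 + 462\right) \left(- \frac{1}{140}\right) = 2480 - 455 \left(- \frac{1}{140}\right) = 2480 - - \frac{13}{4} = 2480 + \frac{13}{4} = \frac{9933}{4}$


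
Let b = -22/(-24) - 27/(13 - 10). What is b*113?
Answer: -10961/12 ≈ -913.42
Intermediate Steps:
b = -97/12 (b = -22*(-1/24) - 27/3 = 11/12 - 27*⅓ = 11/12 - 9 = -97/12 ≈ -8.0833)
b*113 = -97/12*113 = -10961/12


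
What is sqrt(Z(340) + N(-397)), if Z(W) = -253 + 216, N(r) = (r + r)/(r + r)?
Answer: 6*I ≈ 6.0*I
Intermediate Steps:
N(r) = 1 (N(r) = (2*r)/((2*r)) = (2*r)*(1/(2*r)) = 1)
Z(W) = -37
sqrt(Z(340) + N(-397)) = sqrt(-37 + 1) = sqrt(-36) = 6*I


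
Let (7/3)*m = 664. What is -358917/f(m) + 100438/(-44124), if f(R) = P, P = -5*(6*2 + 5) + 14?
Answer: 7914861305/1566402 ≈ 5052.9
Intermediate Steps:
P = -71 (P = -5*(12 + 5) + 14 = -5*17 + 14 = -85 + 14 = -71)
m = 1992/7 (m = (3/7)*664 = 1992/7 ≈ 284.57)
f(R) = -71
-358917/f(m) + 100438/(-44124) = -358917/(-71) + 100438/(-44124) = -358917*(-1/71) + 100438*(-1/44124) = 358917/71 - 50219/22062 = 7914861305/1566402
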